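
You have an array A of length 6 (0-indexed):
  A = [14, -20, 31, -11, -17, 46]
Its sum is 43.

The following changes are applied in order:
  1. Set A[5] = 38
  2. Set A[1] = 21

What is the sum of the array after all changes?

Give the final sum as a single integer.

Initial sum: 43
Change 1: A[5] 46 -> 38, delta = -8, sum = 35
Change 2: A[1] -20 -> 21, delta = 41, sum = 76

Answer: 76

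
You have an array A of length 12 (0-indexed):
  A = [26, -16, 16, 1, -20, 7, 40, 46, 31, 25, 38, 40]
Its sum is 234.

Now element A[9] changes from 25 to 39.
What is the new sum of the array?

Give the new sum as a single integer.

Old value at index 9: 25
New value at index 9: 39
Delta = 39 - 25 = 14
New sum = old_sum + delta = 234 + (14) = 248

Answer: 248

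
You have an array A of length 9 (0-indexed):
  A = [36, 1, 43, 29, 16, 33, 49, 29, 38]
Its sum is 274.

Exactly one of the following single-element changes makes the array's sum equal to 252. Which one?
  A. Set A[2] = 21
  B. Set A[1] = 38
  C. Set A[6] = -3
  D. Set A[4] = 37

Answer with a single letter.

Answer: A

Derivation:
Option A: A[2] 43->21, delta=-22, new_sum=274+(-22)=252 <-- matches target
Option B: A[1] 1->38, delta=37, new_sum=274+(37)=311
Option C: A[6] 49->-3, delta=-52, new_sum=274+(-52)=222
Option D: A[4] 16->37, delta=21, new_sum=274+(21)=295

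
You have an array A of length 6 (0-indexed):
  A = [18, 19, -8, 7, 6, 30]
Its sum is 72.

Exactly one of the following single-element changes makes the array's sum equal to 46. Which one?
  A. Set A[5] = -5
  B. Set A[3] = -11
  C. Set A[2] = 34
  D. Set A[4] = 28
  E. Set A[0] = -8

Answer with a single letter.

Option A: A[5] 30->-5, delta=-35, new_sum=72+(-35)=37
Option B: A[3] 7->-11, delta=-18, new_sum=72+(-18)=54
Option C: A[2] -8->34, delta=42, new_sum=72+(42)=114
Option D: A[4] 6->28, delta=22, new_sum=72+(22)=94
Option E: A[0] 18->-8, delta=-26, new_sum=72+(-26)=46 <-- matches target

Answer: E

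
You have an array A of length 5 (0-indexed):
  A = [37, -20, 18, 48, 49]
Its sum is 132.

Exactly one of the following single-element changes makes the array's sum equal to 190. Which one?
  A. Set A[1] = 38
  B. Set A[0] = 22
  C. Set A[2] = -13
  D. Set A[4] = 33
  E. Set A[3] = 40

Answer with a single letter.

Option A: A[1] -20->38, delta=58, new_sum=132+(58)=190 <-- matches target
Option B: A[0] 37->22, delta=-15, new_sum=132+(-15)=117
Option C: A[2] 18->-13, delta=-31, new_sum=132+(-31)=101
Option D: A[4] 49->33, delta=-16, new_sum=132+(-16)=116
Option E: A[3] 48->40, delta=-8, new_sum=132+(-8)=124

Answer: A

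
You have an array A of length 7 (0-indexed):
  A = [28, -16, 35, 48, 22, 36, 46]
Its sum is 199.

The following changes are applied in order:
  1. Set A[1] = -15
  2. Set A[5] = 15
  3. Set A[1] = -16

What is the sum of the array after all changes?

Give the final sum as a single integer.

Initial sum: 199
Change 1: A[1] -16 -> -15, delta = 1, sum = 200
Change 2: A[5] 36 -> 15, delta = -21, sum = 179
Change 3: A[1] -15 -> -16, delta = -1, sum = 178

Answer: 178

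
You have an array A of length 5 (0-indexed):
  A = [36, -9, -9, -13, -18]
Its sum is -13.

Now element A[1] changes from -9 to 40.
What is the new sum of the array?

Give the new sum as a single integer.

Old value at index 1: -9
New value at index 1: 40
Delta = 40 - -9 = 49
New sum = old_sum + delta = -13 + (49) = 36

Answer: 36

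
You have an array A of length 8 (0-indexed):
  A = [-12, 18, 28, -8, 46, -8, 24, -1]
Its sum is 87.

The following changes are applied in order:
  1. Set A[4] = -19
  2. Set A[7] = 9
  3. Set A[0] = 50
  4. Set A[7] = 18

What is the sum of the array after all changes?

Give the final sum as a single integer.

Initial sum: 87
Change 1: A[4] 46 -> -19, delta = -65, sum = 22
Change 2: A[7] -1 -> 9, delta = 10, sum = 32
Change 3: A[0] -12 -> 50, delta = 62, sum = 94
Change 4: A[7] 9 -> 18, delta = 9, sum = 103

Answer: 103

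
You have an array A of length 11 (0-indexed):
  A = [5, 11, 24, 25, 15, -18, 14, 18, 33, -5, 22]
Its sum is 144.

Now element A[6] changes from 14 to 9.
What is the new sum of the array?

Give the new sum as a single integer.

Old value at index 6: 14
New value at index 6: 9
Delta = 9 - 14 = -5
New sum = old_sum + delta = 144 + (-5) = 139

Answer: 139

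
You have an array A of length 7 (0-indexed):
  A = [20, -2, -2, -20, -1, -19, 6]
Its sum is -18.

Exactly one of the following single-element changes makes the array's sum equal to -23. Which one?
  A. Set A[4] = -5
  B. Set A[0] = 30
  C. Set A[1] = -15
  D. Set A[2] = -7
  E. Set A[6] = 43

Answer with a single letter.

Answer: D

Derivation:
Option A: A[4] -1->-5, delta=-4, new_sum=-18+(-4)=-22
Option B: A[0] 20->30, delta=10, new_sum=-18+(10)=-8
Option C: A[1] -2->-15, delta=-13, new_sum=-18+(-13)=-31
Option D: A[2] -2->-7, delta=-5, new_sum=-18+(-5)=-23 <-- matches target
Option E: A[6] 6->43, delta=37, new_sum=-18+(37)=19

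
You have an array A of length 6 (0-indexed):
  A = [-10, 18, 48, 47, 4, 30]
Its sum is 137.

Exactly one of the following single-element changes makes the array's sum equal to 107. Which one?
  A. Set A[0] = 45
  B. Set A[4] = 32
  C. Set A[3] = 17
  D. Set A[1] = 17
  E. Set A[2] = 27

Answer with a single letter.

Answer: C

Derivation:
Option A: A[0] -10->45, delta=55, new_sum=137+(55)=192
Option B: A[4] 4->32, delta=28, new_sum=137+(28)=165
Option C: A[3] 47->17, delta=-30, new_sum=137+(-30)=107 <-- matches target
Option D: A[1] 18->17, delta=-1, new_sum=137+(-1)=136
Option E: A[2] 48->27, delta=-21, new_sum=137+(-21)=116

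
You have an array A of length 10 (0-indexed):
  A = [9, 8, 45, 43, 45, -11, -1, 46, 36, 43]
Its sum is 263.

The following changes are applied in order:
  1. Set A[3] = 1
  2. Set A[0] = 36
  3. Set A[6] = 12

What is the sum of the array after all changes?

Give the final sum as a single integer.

Answer: 261

Derivation:
Initial sum: 263
Change 1: A[3] 43 -> 1, delta = -42, sum = 221
Change 2: A[0] 9 -> 36, delta = 27, sum = 248
Change 3: A[6] -1 -> 12, delta = 13, sum = 261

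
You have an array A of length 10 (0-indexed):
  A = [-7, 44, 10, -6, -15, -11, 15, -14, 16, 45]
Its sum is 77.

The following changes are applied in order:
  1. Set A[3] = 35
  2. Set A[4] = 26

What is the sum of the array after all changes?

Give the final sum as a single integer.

Answer: 159

Derivation:
Initial sum: 77
Change 1: A[3] -6 -> 35, delta = 41, sum = 118
Change 2: A[4] -15 -> 26, delta = 41, sum = 159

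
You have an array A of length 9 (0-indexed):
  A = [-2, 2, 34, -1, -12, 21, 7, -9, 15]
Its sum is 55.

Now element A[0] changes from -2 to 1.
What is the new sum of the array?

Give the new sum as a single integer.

Old value at index 0: -2
New value at index 0: 1
Delta = 1 - -2 = 3
New sum = old_sum + delta = 55 + (3) = 58

Answer: 58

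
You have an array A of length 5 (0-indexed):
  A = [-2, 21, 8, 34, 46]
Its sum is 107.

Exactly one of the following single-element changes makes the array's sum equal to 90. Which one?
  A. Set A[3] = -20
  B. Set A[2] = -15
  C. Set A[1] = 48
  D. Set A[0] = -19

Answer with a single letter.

Answer: D

Derivation:
Option A: A[3] 34->-20, delta=-54, new_sum=107+(-54)=53
Option B: A[2] 8->-15, delta=-23, new_sum=107+(-23)=84
Option C: A[1] 21->48, delta=27, new_sum=107+(27)=134
Option D: A[0] -2->-19, delta=-17, new_sum=107+(-17)=90 <-- matches target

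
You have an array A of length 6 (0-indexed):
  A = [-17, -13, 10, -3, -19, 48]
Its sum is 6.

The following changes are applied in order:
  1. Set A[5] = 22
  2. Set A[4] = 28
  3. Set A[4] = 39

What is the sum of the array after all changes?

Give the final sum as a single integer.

Initial sum: 6
Change 1: A[5] 48 -> 22, delta = -26, sum = -20
Change 2: A[4] -19 -> 28, delta = 47, sum = 27
Change 3: A[4] 28 -> 39, delta = 11, sum = 38

Answer: 38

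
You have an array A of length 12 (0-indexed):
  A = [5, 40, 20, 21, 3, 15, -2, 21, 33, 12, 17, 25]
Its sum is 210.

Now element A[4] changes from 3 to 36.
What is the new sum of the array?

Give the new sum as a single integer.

Old value at index 4: 3
New value at index 4: 36
Delta = 36 - 3 = 33
New sum = old_sum + delta = 210 + (33) = 243

Answer: 243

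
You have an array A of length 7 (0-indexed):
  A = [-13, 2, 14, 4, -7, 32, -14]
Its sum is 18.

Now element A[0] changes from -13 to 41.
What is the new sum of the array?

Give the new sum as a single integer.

Old value at index 0: -13
New value at index 0: 41
Delta = 41 - -13 = 54
New sum = old_sum + delta = 18 + (54) = 72

Answer: 72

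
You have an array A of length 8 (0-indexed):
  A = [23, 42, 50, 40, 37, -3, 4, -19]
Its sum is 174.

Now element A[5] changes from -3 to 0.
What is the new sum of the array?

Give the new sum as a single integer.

Old value at index 5: -3
New value at index 5: 0
Delta = 0 - -3 = 3
New sum = old_sum + delta = 174 + (3) = 177

Answer: 177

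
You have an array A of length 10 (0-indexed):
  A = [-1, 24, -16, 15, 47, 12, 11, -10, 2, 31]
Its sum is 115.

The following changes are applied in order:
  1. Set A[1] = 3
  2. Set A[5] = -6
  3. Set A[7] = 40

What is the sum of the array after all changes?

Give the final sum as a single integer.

Answer: 126

Derivation:
Initial sum: 115
Change 1: A[1] 24 -> 3, delta = -21, sum = 94
Change 2: A[5] 12 -> -6, delta = -18, sum = 76
Change 3: A[7] -10 -> 40, delta = 50, sum = 126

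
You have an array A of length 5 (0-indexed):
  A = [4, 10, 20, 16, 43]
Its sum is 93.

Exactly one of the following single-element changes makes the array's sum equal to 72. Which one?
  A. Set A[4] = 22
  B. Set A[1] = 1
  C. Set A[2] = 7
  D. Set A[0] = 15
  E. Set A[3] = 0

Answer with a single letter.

Answer: A

Derivation:
Option A: A[4] 43->22, delta=-21, new_sum=93+(-21)=72 <-- matches target
Option B: A[1] 10->1, delta=-9, new_sum=93+(-9)=84
Option C: A[2] 20->7, delta=-13, new_sum=93+(-13)=80
Option D: A[0] 4->15, delta=11, new_sum=93+(11)=104
Option E: A[3] 16->0, delta=-16, new_sum=93+(-16)=77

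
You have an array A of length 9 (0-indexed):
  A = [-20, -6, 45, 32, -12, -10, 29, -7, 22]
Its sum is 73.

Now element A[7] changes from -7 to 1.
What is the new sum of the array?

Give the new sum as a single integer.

Answer: 81

Derivation:
Old value at index 7: -7
New value at index 7: 1
Delta = 1 - -7 = 8
New sum = old_sum + delta = 73 + (8) = 81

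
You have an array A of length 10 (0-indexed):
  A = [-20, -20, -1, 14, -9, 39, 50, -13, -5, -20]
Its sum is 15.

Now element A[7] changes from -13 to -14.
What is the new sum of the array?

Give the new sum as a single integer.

Old value at index 7: -13
New value at index 7: -14
Delta = -14 - -13 = -1
New sum = old_sum + delta = 15 + (-1) = 14

Answer: 14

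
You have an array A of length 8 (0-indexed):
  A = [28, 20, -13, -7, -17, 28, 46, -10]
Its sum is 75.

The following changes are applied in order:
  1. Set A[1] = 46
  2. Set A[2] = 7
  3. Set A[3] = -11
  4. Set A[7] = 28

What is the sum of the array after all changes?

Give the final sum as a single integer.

Initial sum: 75
Change 1: A[1] 20 -> 46, delta = 26, sum = 101
Change 2: A[2] -13 -> 7, delta = 20, sum = 121
Change 3: A[3] -7 -> -11, delta = -4, sum = 117
Change 4: A[7] -10 -> 28, delta = 38, sum = 155

Answer: 155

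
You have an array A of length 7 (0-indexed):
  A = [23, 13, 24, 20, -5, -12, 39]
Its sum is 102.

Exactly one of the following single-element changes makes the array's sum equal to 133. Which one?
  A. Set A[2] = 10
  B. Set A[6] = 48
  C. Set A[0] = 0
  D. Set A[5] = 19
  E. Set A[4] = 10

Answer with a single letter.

Option A: A[2] 24->10, delta=-14, new_sum=102+(-14)=88
Option B: A[6] 39->48, delta=9, new_sum=102+(9)=111
Option C: A[0] 23->0, delta=-23, new_sum=102+(-23)=79
Option D: A[5] -12->19, delta=31, new_sum=102+(31)=133 <-- matches target
Option E: A[4] -5->10, delta=15, new_sum=102+(15)=117

Answer: D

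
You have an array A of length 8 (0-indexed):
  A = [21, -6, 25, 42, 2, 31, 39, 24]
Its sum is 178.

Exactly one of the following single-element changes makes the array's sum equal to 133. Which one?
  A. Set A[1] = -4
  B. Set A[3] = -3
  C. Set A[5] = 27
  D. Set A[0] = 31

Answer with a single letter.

Option A: A[1] -6->-4, delta=2, new_sum=178+(2)=180
Option B: A[3] 42->-3, delta=-45, new_sum=178+(-45)=133 <-- matches target
Option C: A[5] 31->27, delta=-4, new_sum=178+(-4)=174
Option D: A[0] 21->31, delta=10, new_sum=178+(10)=188

Answer: B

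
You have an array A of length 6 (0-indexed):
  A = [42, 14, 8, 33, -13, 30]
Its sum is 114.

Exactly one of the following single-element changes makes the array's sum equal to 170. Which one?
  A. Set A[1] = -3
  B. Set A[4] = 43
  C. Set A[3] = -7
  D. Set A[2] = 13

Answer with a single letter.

Option A: A[1] 14->-3, delta=-17, new_sum=114+(-17)=97
Option B: A[4] -13->43, delta=56, new_sum=114+(56)=170 <-- matches target
Option C: A[3] 33->-7, delta=-40, new_sum=114+(-40)=74
Option D: A[2] 8->13, delta=5, new_sum=114+(5)=119

Answer: B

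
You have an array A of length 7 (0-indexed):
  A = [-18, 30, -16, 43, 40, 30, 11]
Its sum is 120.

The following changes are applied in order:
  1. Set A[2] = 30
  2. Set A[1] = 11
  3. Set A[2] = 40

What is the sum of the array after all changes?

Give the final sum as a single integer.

Initial sum: 120
Change 1: A[2] -16 -> 30, delta = 46, sum = 166
Change 2: A[1] 30 -> 11, delta = -19, sum = 147
Change 3: A[2] 30 -> 40, delta = 10, sum = 157

Answer: 157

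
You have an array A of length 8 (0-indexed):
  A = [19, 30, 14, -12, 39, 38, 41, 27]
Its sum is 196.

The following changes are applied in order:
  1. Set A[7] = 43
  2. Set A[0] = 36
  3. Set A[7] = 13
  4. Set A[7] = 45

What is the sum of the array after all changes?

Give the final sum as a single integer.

Initial sum: 196
Change 1: A[7] 27 -> 43, delta = 16, sum = 212
Change 2: A[0] 19 -> 36, delta = 17, sum = 229
Change 3: A[7] 43 -> 13, delta = -30, sum = 199
Change 4: A[7] 13 -> 45, delta = 32, sum = 231

Answer: 231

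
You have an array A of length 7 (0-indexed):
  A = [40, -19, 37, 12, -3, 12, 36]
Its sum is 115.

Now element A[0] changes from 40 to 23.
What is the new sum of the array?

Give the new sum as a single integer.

Answer: 98

Derivation:
Old value at index 0: 40
New value at index 0: 23
Delta = 23 - 40 = -17
New sum = old_sum + delta = 115 + (-17) = 98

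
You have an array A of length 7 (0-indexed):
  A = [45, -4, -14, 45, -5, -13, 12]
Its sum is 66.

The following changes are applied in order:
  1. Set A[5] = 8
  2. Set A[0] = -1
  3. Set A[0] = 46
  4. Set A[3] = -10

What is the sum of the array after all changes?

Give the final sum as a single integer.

Answer: 33

Derivation:
Initial sum: 66
Change 1: A[5] -13 -> 8, delta = 21, sum = 87
Change 2: A[0] 45 -> -1, delta = -46, sum = 41
Change 3: A[0] -1 -> 46, delta = 47, sum = 88
Change 4: A[3] 45 -> -10, delta = -55, sum = 33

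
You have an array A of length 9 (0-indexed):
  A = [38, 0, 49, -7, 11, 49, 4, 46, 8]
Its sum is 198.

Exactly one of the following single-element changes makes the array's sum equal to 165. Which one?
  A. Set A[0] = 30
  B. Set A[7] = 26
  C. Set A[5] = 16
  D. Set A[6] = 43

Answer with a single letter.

Option A: A[0] 38->30, delta=-8, new_sum=198+(-8)=190
Option B: A[7] 46->26, delta=-20, new_sum=198+(-20)=178
Option C: A[5] 49->16, delta=-33, new_sum=198+(-33)=165 <-- matches target
Option D: A[6] 4->43, delta=39, new_sum=198+(39)=237

Answer: C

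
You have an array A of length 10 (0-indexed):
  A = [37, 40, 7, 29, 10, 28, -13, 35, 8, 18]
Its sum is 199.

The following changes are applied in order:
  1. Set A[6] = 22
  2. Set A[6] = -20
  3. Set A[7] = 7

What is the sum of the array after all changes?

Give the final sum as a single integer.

Answer: 164

Derivation:
Initial sum: 199
Change 1: A[6] -13 -> 22, delta = 35, sum = 234
Change 2: A[6] 22 -> -20, delta = -42, sum = 192
Change 3: A[7] 35 -> 7, delta = -28, sum = 164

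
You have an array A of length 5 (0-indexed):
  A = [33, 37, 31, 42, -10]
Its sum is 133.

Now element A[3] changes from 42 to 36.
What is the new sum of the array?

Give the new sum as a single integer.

Answer: 127

Derivation:
Old value at index 3: 42
New value at index 3: 36
Delta = 36 - 42 = -6
New sum = old_sum + delta = 133 + (-6) = 127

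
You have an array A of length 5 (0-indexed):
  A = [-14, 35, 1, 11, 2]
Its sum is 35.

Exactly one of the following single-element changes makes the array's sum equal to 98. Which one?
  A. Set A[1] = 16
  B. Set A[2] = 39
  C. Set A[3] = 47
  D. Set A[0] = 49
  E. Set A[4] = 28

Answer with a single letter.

Option A: A[1] 35->16, delta=-19, new_sum=35+(-19)=16
Option B: A[2] 1->39, delta=38, new_sum=35+(38)=73
Option C: A[3] 11->47, delta=36, new_sum=35+(36)=71
Option D: A[0] -14->49, delta=63, new_sum=35+(63)=98 <-- matches target
Option E: A[4] 2->28, delta=26, new_sum=35+(26)=61

Answer: D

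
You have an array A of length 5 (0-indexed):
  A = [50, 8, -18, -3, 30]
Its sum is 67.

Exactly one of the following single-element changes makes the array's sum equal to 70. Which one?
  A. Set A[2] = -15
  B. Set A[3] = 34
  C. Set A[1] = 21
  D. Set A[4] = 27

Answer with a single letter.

Option A: A[2] -18->-15, delta=3, new_sum=67+(3)=70 <-- matches target
Option B: A[3] -3->34, delta=37, new_sum=67+(37)=104
Option C: A[1] 8->21, delta=13, new_sum=67+(13)=80
Option D: A[4] 30->27, delta=-3, new_sum=67+(-3)=64

Answer: A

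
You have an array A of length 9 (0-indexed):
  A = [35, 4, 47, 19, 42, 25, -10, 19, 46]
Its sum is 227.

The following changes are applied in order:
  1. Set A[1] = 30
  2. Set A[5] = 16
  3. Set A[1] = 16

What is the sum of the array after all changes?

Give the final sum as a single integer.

Answer: 230

Derivation:
Initial sum: 227
Change 1: A[1] 4 -> 30, delta = 26, sum = 253
Change 2: A[5] 25 -> 16, delta = -9, sum = 244
Change 3: A[1] 30 -> 16, delta = -14, sum = 230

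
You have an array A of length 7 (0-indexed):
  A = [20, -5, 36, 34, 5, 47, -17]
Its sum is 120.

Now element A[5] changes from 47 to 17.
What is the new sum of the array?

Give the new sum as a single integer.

Answer: 90

Derivation:
Old value at index 5: 47
New value at index 5: 17
Delta = 17 - 47 = -30
New sum = old_sum + delta = 120 + (-30) = 90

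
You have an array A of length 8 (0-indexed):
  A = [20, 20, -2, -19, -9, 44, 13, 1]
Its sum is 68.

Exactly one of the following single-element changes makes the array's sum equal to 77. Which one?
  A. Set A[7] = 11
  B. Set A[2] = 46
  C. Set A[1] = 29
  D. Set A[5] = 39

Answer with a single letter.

Option A: A[7] 1->11, delta=10, new_sum=68+(10)=78
Option B: A[2] -2->46, delta=48, new_sum=68+(48)=116
Option C: A[1] 20->29, delta=9, new_sum=68+(9)=77 <-- matches target
Option D: A[5] 44->39, delta=-5, new_sum=68+(-5)=63

Answer: C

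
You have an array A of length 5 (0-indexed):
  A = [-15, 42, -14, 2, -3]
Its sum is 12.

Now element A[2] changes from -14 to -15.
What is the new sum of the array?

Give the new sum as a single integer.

Old value at index 2: -14
New value at index 2: -15
Delta = -15 - -14 = -1
New sum = old_sum + delta = 12 + (-1) = 11

Answer: 11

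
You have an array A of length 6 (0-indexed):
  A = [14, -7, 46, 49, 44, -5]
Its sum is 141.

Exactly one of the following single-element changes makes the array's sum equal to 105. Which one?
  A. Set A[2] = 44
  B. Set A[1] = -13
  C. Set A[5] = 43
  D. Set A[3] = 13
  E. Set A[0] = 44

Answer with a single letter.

Answer: D

Derivation:
Option A: A[2] 46->44, delta=-2, new_sum=141+(-2)=139
Option B: A[1] -7->-13, delta=-6, new_sum=141+(-6)=135
Option C: A[5] -5->43, delta=48, new_sum=141+(48)=189
Option D: A[3] 49->13, delta=-36, new_sum=141+(-36)=105 <-- matches target
Option E: A[0] 14->44, delta=30, new_sum=141+(30)=171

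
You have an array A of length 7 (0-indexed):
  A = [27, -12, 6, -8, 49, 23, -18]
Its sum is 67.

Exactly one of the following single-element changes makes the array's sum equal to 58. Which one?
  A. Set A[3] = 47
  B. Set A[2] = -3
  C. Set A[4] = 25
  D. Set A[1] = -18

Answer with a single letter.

Option A: A[3] -8->47, delta=55, new_sum=67+(55)=122
Option B: A[2] 6->-3, delta=-9, new_sum=67+(-9)=58 <-- matches target
Option C: A[4] 49->25, delta=-24, new_sum=67+(-24)=43
Option D: A[1] -12->-18, delta=-6, new_sum=67+(-6)=61

Answer: B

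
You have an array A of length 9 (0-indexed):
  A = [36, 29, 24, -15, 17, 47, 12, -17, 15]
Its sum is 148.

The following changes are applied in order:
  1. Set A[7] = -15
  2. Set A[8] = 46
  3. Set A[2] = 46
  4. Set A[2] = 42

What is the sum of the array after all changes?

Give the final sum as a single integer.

Initial sum: 148
Change 1: A[7] -17 -> -15, delta = 2, sum = 150
Change 2: A[8] 15 -> 46, delta = 31, sum = 181
Change 3: A[2] 24 -> 46, delta = 22, sum = 203
Change 4: A[2] 46 -> 42, delta = -4, sum = 199

Answer: 199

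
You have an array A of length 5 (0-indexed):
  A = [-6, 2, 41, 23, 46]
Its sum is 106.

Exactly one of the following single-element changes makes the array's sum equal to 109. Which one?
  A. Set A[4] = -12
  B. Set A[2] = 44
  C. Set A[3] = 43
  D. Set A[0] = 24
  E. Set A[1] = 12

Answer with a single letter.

Answer: B

Derivation:
Option A: A[4] 46->-12, delta=-58, new_sum=106+(-58)=48
Option B: A[2] 41->44, delta=3, new_sum=106+(3)=109 <-- matches target
Option C: A[3] 23->43, delta=20, new_sum=106+(20)=126
Option D: A[0] -6->24, delta=30, new_sum=106+(30)=136
Option E: A[1] 2->12, delta=10, new_sum=106+(10)=116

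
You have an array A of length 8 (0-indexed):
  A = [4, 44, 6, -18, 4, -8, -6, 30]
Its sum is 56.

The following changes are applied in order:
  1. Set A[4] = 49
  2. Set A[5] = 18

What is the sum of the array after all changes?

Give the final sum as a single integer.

Answer: 127

Derivation:
Initial sum: 56
Change 1: A[4] 4 -> 49, delta = 45, sum = 101
Change 2: A[5] -8 -> 18, delta = 26, sum = 127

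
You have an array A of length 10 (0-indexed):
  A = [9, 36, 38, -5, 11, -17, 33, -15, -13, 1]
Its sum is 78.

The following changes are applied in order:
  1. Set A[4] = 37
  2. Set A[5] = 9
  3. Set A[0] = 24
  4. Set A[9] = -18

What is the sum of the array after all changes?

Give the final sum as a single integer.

Answer: 126

Derivation:
Initial sum: 78
Change 1: A[4] 11 -> 37, delta = 26, sum = 104
Change 2: A[5] -17 -> 9, delta = 26, sum = 130
Change 3: A[0] 9 -> 24, delta = 15, sum = 145
Change 4: A[9] 1 -> -18, delta = -19, sum = 126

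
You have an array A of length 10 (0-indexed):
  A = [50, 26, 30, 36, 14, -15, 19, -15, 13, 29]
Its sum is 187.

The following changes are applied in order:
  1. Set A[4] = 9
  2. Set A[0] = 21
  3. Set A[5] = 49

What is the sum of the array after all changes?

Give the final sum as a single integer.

Answer: 217

Derivation:
Initial sum: 187
Change 1: A[4] 14 -> 9, delta = -5, sum = 182
Change 2: A[0] 50 -> 21, delta = -29, sum = 153
Change 3: A[5] -15 -> 49, delta = 64, sum = 217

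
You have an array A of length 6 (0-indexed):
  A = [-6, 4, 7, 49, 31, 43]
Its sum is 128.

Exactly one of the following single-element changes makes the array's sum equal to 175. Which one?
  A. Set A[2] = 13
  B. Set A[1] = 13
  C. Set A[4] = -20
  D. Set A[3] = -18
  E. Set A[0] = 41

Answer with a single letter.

Answer: E

Derivation:
Option A: A[2] 7->13, delta=6, new_sum=128+(6)=134
Option B: A[1] 4->13, delta=9, new_sum=128+(9)=137
Option C: A[4] 31->-20, delta=-51, new_sum=128+(-51)=77
Option D: A[3] 49->-18, delta=-67, new_sum=128+(-67)=61
Option E: A[0] -6->41, delta=47, new_sum=128+(47)=175 <-- matches target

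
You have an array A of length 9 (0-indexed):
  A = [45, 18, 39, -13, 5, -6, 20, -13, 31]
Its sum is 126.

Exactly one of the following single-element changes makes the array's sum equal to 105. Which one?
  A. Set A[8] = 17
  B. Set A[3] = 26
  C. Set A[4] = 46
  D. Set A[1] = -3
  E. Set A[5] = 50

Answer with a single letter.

Answer: D

Derivation:
Option A: A[8] 31->17, delta=-14, new_sum=126+(-14)=112
Option B: A[3] -13->26, delta=39, new_sum=126+(39)=165
Option C: A[4] 5->46, delta=41, new_sum=126+(41)=167
Option D: A[1] 18->-3, delta=-21, new_sum=126+(-21)=105 <-- matches target
Option E: A[5] -6->50, delta=56, new_sum=126+(56)=182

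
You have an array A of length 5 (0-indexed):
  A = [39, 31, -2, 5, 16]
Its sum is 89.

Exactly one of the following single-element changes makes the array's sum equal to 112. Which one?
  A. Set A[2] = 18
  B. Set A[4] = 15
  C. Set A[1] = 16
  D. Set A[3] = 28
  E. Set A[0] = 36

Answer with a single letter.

Option A: A[2] -2->18, delta=20, new_sum=89+(20)=109
Option B: A[4] 16->15, delta=-1, new_sum=89+(-1)=88
Option C: A[1] 31->16, delta=-15, new_sum=89+(-15)=74
Option D: A[3] 5->28, delta=23, new_sum=89+(23)=112 <-- matches target
Option E: A[0] 39->36, delta=-3, new_sum=89+(-3)=86

Answer: D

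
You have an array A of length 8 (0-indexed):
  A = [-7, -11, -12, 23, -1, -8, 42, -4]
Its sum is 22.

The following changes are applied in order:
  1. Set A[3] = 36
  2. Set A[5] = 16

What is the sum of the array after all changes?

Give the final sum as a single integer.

Answer: 59

Derivation:
Initial sum: 22
Change 1: A[3] 23 -> 36, delta = 13, sum = 35
Change 2: A[5] -8 -> 16, delta = 24, sum = 59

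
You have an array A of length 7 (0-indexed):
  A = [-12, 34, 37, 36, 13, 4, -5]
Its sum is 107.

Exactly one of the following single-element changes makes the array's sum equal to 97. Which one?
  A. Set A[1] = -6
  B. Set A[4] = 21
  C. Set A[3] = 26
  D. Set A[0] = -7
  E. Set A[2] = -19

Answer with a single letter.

Option A: A[1] 34->-6, delta=-40, new_sum=107+(-40)=67
Option B: A[4] 13->21, delta=8, new_sum=107+(8)=115
Option C: A[3] 36->26, delta=-10, new_sum=107+(-10)=97 <-- matches target
Option D: A[0] -12->-7, delta=5, new_sum=107+(5)=112
Option E: A[2] 37->-19, delta=-56, new_sum=107+(-56)=51

Answer: C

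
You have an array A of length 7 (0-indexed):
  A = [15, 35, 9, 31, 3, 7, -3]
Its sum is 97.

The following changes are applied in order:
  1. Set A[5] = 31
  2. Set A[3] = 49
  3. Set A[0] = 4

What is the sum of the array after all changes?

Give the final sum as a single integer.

Initial sum: 97
Change 1: A[5] 7 -> 31, delta = 24, sum = 121
Change 2: A[3] 31 -> 49, delta = 18, sum = 139
Change 3: A[0] 15 -> 4, delta = -11, sum = 128

Answer: 128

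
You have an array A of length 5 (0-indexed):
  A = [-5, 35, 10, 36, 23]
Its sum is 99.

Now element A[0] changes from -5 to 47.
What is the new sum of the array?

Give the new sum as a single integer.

Old value at index 0: -5
New value at index 0: 47
Delta = 47 - -5 = 52
New sum = old_sum + delta = 99 + (52) = 151

Answer: 151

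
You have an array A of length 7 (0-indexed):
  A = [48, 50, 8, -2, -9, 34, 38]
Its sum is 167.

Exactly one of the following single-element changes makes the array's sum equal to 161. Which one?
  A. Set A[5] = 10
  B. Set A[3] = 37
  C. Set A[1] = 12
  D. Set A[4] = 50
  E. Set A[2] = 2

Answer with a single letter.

Option A: A[5] 34->10, delta=-24, new_sum=167+(-24)=143
Option B: A[3] -2->37, delta=39, new_sum=167+(39)=206
Option C: A[1] 50->12, delta=-38, new_sum=167+(-38)=129
Option D: A[4] -9->50, delta=59, new_sum=167+(59)=226
Option E: A[2] 8->2, delta=-6, new_sum=167+(-6)=161 <-- matches target

Answer: E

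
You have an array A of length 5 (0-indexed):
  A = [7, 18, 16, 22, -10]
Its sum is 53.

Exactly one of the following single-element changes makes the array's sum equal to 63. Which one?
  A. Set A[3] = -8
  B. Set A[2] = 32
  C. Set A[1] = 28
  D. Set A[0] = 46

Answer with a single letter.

Option A: A[3] 22->-8, delta=-30, new_sum=53+(-30)=23
Option B: A[2] 16->32, delta=16, new_sum=53+(16)=69
Option C: A[1] 18->28, delta=10, new_sum=53+(10)=63 <-- matches target
Option D: A[0] 7->46, delta=39, new_sum=53+(39)=92

Answer: C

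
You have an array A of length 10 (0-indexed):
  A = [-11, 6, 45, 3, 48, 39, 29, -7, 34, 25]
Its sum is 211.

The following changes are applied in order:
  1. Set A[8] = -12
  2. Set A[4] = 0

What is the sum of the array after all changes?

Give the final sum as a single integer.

Initial sum: 211
Change 1: A[8] 34 -> -12, delta = -46, sum = 165
Change 2: A[4] 48 -> 0, delta = -48, sum = 117

Answer: 117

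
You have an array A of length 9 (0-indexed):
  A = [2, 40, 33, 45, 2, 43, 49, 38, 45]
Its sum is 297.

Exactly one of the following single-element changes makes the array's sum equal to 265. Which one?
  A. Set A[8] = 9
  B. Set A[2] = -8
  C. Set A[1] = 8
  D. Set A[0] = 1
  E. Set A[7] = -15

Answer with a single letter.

Answer: C

Derivation:
Option A: A[8] 45->9, delta=-36, new_sum=297+(-36)=261
Option B: A[2] 33->-8, delta=-41, new_sum=297+(-41)=256
Option C: A[1] 40->8, delta=-32, new_sum=297+(-32)=265 <-- matches target
Option D: A[0] 2->1, delta=-1, new_sum=297+(-1)=296
Option E: A[7] 38->-15, delta=-53, new_sum=297+(-53)=244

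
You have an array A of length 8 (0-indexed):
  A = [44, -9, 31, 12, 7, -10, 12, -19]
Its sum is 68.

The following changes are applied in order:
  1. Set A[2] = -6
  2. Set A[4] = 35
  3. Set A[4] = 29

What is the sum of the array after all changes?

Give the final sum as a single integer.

Initial sum: 68
Change 1: A[2] 31 -> -6, delta = -37, sum = 31
Change 2: A[4] 7 -> 35, delta = 28, sum = 59
Change 3: A[4] 35 -> 29, delta = -6, sum = 53

Answer: 53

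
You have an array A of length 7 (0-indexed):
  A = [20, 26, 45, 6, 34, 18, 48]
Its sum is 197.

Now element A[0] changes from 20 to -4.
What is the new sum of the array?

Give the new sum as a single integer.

Old value at index 0: 20
New value at index 0: -4
Delta = -4 - 20 = -24
New sum = old_sum + delta = 197 + (-24) = 173

Answer: 173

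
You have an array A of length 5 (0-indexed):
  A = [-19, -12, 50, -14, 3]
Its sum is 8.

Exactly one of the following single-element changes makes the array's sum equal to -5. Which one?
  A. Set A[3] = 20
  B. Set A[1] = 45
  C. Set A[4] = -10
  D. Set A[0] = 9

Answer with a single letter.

Answer: C

Derivation:
Option A: A[3] -14->20, delta=34, new_sum=8+(34)=42
Option B: A[1] -12->45, delta=57, new_sum=8+(57)=65
Option C: A[4] 3->-10, delta=-13, new_sum=8+(-13)=-5 <-- matches target
Option D: A[0] -19->9, delta=28, new_sum=8+(28)=36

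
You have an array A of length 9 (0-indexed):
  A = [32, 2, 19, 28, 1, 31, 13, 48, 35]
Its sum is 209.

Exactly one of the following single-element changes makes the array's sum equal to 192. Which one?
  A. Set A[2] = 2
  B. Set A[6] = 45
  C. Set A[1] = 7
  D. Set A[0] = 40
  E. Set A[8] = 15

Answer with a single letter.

Option A: A[2] 19->2, delta=-17, new_sum=209+(-17)=192 <-- matches target
Option B: A[6] 13->45, delta=32, new_sum=209+(32)=241
Option C: A[1] 2->7, delta=5, new_sum=209+(5)=214
Option D: A[0] 32->40, delta=8, new_sum=209+(8)=217
Option E: A[8] 35->15, delta=-20, new_sum=209+(-20)=189

Answer: A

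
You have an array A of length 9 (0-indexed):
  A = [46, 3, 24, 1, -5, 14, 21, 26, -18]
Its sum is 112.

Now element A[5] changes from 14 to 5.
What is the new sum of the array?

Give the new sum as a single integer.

Answer: 103

Derivation:
Old value at index 5: 14
New value at index 5: 5
Delta = 5 - 14 = -9
New sum = old_sum + delta = 112 + (-9) = 103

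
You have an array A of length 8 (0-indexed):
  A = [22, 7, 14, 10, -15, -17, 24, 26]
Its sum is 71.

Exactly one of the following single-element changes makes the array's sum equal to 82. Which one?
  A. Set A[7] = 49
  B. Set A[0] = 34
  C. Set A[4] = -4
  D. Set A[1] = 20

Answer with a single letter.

Option A: A[7] 26->49, delta=23, new_sum=71+(23)=94
Option B: A[0] 22->34, delta=12, new_sum=71+(12)=83
Option C: A[4] -15->-4, delta=11, new_sum=71+(11)=82 <-- matches target
Option D: A[1] 7->20, delta=13, new_sum=71+(13)=84

Answer: C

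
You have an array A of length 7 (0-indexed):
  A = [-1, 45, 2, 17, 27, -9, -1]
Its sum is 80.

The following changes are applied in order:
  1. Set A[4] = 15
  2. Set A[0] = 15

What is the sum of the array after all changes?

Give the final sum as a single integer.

Answer: 84

Derivation:
Initial sum: 80
Change 1: A[4] 27 -> 15, delta = -12, sum = 68
Change 2: A[0] -1 -> 15, delta = 16, sum = 84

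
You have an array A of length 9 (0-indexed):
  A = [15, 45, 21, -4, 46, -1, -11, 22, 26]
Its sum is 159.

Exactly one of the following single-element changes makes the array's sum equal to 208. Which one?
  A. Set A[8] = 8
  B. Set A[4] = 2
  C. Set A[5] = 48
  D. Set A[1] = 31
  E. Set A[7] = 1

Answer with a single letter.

Answer: C

Derivation:
Option A: A[8] 26->8, delta=-18, new_sum=159+(-18)=141
Option B: A[4] 46->2, delta=-44, new_sum=159+(-44)=115
Option C: A[5] -1->48, delta=49, new_sum=159+(49)=208 <-- matches target
Option D: A[1] 45->31, delta=-14, new_sum=159+(-14)=145
Option E: A[7] 22->1, delta=-21, new_sum=159+(-21)=138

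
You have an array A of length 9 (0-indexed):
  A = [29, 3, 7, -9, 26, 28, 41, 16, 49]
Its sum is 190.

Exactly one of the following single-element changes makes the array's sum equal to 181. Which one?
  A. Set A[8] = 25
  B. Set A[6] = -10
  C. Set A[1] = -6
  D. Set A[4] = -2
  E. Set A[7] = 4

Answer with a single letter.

Option A: A[8] 49->25, delta=-24, new_sum=190+(-24)=166
Option B: A[6] 41->-10, delta=-51, new_sum=190+(-51)=139
Option C: A[1] 3->-6, delta=-9, new_sum=190+(-9)=181 <-- matches target
Option D: A[4] 26->-2, delta=-28, new_sum=190+(-28)=162
Option E: A[7] 16->4, delta=-12, new_sum=190+(-12)=178

Answer: C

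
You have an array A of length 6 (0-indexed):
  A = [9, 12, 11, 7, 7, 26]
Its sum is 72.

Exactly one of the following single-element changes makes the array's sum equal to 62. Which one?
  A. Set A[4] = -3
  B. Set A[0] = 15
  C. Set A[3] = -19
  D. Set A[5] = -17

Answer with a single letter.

Option A: A[4] 7->-3, delta=-10, new_sum=72+(-10)=62 <-- matches target
Option B: A[0] 9->15, delta=6, new_sum=72+(6)=78
Option C: A[3] 7->-19, delta=-26, new_sum=72+(-26)=46
Option D: A[5] 26->-17, delta=-43, new_sum=72+(-43)=29

Answer: A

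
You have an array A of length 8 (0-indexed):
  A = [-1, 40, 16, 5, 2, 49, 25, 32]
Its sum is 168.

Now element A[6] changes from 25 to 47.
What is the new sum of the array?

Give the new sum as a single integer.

Old value at index 6: 25
New value at index 6: 47
Delta = 47 - 25 = 22
New sum = old_sum + delta = 168 + (22) = 190

Answer: 190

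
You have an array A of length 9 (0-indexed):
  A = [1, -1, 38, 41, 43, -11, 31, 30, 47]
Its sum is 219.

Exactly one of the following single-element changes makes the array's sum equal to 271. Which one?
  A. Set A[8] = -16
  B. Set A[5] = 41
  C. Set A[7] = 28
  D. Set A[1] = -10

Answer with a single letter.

Option A: A[8] 47->-16, delta=-63, new_sum=219+(-63)=156
Option B: A[5] -11->41, delta=52, new_sum=219+(52)=271 <-- matches target
Option C: A[7] 30->28, delta=-2, new_sum=219+(-2)=217
Option D: A[1] -1->-10, delta=-9, new_sum=219+(-9)=210

Answer: B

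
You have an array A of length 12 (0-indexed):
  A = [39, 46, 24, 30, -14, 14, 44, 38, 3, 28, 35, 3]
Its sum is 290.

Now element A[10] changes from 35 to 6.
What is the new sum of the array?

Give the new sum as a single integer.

Old value at index 10: 35
New value at index 10: 6
Delta = 6 - 35 = -29
New sum = old_sum + delta = 290 + (-29) = 261

Answer: 261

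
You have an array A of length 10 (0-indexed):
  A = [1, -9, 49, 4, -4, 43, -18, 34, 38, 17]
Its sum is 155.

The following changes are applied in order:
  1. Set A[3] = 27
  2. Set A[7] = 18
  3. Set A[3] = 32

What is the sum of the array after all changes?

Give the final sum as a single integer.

Initial sum: 155
Change 1: A[3] 4 -> 27, delta = 23, sum = 178
Change 2: A[7] 34 -> 18, delta = -16, sum = 162
Change 3: A[3] 27 -> 32, delta = 5, sum = 167

Answer: 167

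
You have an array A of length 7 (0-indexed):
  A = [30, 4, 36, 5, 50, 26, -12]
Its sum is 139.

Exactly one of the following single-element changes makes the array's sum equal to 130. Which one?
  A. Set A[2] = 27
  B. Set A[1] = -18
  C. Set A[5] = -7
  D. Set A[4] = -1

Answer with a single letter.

Option A: A[2] 36->27, delta=-9, new_sum=139+(-9)=130 <-- matches target
Option B: A[1] 4->-18, delta=-22, new_sum=139+(-22)=117
Option C: A[5] 26->-7, delta=-33, new_sum=139+(-33)=106
Option D: A[4] 50->-1, delta=-51, new_sum=139+(-51)=88

Answer: A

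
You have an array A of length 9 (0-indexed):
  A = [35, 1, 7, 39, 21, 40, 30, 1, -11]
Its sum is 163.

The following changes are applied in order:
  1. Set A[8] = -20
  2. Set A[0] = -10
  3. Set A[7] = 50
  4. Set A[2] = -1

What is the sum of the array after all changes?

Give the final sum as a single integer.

Initial sum: 163
Change 1: A[8] -11 -> -20, delta = -9, sum = 154
Change 2: A[0] 35 -> -10, delta = -45, sum = 109
Change 3: A[7] 1 -> 50, delta = 49, sum = 158
Change 4: A[2] 7 -> -1, delta = -8, sum = 150

Answer: 150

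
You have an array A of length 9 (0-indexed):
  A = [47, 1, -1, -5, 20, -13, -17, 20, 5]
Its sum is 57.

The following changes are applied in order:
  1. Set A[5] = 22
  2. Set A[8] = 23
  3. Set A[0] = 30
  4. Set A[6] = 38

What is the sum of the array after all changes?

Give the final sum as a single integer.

Answer: 148

Derivation:
Initial sum: 57
Change 1: A[5] -13 -> 22, delta = 35, sum = 92
Change 2: A[8] 5 -> 23, delta = 18, sum = 110
Change 3: A[0] 47 -> 30, delta = -17, sum = 93
Change 4: A[6] -17 -> 38, delta = 55, sum = 148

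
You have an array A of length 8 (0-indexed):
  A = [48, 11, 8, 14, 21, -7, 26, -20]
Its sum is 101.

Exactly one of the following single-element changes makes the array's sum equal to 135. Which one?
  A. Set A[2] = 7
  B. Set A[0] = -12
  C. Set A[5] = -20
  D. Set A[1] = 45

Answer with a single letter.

Option A: A[2] 8->7, delta=-1, new_sum=101+(-1)=100
Option B: A[0] 48->-12, delta=-60, new_sum=101+(-60)=41
Option C: A[5] -7->-20, delta=-13, new_sum=101+(-13)=88
Option D: A[1] 11->45, delta=34, new_sum=101+(34)=135 <-- matches target

Answer: D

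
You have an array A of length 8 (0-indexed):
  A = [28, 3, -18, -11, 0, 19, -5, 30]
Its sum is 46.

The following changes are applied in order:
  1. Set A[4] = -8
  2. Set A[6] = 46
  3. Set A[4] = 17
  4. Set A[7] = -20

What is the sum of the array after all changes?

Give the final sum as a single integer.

Answer: 64

Derivation:
Initial sum: 46
Change 1: A[4] 0 -> -8, delta = -8, sum = 38
Change 2: A[6] -5 -> 46, delta = 51, sum = 89
Change 3: A[4] -8 -> 17, delta = 25, sum = 114
Change 4: A[7] 30 -> -20, delta = -50, sum = 64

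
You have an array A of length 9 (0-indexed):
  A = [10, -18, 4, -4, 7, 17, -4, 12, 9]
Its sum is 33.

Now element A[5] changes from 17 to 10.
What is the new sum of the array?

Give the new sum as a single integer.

Old value at index 5: 17
New value at index 5: 10
Delta = 10 - 17 = -7
New sum = old_sum + delta = 33 + (-7) = 26

Answer: 26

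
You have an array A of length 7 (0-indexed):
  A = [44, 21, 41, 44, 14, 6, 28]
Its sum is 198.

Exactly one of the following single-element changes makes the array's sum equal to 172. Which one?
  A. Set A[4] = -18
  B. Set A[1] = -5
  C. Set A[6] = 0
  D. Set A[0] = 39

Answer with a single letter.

Option A: A[4] 14->-18, delta=-32, new_sum=198+(-32)=166
Option B: A[1] 21->-5, delta=-26, new_sum=198+(-26)=172 <-- matches target
Option C: A[6] 28->0, delta=-28, new_sum=198+(-28)=170
Option D: A[0] 44->39, delta=-5, new_sum=198+(-5)=193

Answer: B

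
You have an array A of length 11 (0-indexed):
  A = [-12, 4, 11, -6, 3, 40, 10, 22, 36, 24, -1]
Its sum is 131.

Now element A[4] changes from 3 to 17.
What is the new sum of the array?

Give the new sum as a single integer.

Answer: 145

Derivation:
Old value at index 4: 3
New value at index 4: 17
Delta = 17 - 3 = 14
New sum = old_sum + delta = 131 + (14) = 145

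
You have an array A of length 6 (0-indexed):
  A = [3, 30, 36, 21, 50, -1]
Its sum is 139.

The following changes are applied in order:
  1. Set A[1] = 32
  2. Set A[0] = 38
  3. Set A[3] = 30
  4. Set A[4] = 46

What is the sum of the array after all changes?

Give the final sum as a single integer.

Initial sum: 139
Change 1: A[1] 30 -> 32, delta = 2, sum = 141
Change 2: A[0] 3 -> 38, delta = 35, sum = 176
Change 3: A[3] 21 -> 30, delta = 9, sum = 185
Change 4: A[4] 50 -> 46, delta = -4, sum = 181

Answer: 181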